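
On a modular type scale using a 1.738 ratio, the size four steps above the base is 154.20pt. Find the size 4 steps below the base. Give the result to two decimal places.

1.85pt

The gap is -4 − (4) = -8 steps, so the factor is 1.738^-8.
154.20 ÷ 1.738⁸ = 154.20 ÷ 83.25267 ≈ 1.852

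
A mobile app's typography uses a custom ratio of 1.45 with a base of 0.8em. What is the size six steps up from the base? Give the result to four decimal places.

7.4353em

0.8 × 1.45⁶ = 0.8 × 9.29411 ≈ 7.4353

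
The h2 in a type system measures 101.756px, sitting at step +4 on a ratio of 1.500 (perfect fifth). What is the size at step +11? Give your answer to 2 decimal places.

Moving from step +4 to step +11 is 7 steps up, so multiply by r⁷.
101.756 × 1.500⁷ = 101.756 × 17.08594 ≈ 1738.597

1738.60px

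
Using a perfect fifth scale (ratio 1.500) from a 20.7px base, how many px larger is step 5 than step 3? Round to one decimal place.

Step 3: 20.7 × 1.500³ = 69.862px
Step 5: 20.7 × 1.500⁵ = 157.191px
Difference: 157.191 − 69.862 = 87.329px

87.3px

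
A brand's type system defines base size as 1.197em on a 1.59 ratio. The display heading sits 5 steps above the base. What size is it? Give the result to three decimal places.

Each step on a modular scale multiplies by the ratio, so the size n steps from the base is base × ratioⁿ.
1.197 × 1.59⁵ = 1.197 × 10.16215 ≈ 12.164

12.164em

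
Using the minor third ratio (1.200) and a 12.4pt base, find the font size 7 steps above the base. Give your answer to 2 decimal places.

44.43pt

12.4 × 1.200⁷ = 12.4 × 3.58318 ≈ 44.43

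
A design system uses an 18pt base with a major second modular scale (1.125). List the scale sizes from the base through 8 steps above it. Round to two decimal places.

18.00pt, 20.25pt, 22.78pt, 25.63pt, 28.83pt, 32.44pt, 36.49pt, 41.05pt, 46.18pt

Step 0: 18pt
Step 1: 18.0 × 1.125 = 20.25
Step 2: 18.0 × 1.125² = 22.78
Step 3: 18.0 × 1.125³ = 25.63
Step 4: 18.0 × 1.125⁴ = 28.83
Step 5: 18.0 × 1.125⁵ = 32.44
Step 6: 18.0 × 1.125⁶ = 36.49
Step 7: 18.0 × 1.125⁷ = 41.05
Step 8: 18.0 × 1.125⁸ = 46.18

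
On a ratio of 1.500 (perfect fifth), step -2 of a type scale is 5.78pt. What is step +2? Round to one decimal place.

29.3pt

Moving from step -2 to step +2 is 4 steps up, so multiply by r⁴.
5.78 × 1.500⁴ = 5.78 × 5.06250 ≈ 29.261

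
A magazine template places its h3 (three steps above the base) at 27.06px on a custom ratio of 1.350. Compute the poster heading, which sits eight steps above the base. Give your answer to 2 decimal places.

The gap is 8 − (3) = 5 steps, so the factor is 1.350^5.
27.06 × 1.350⁵ = 27.06 × 4.48403 ≈ 121.338

121.34px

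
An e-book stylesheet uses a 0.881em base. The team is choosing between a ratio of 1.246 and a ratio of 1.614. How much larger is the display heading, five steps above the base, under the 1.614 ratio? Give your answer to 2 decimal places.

At 1.246: 0.881 × 1.246⁵ = 2.6459em
At 1.614: 0.881 × 1.614⁵ = 9.6493em
Difference: 9.6493 − 2.6459 = 7.0034em

7.00em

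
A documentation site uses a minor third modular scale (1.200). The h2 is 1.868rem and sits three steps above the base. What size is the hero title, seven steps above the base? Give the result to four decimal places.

Moving from step +3 to step +7 is 4 steps up, so multiply by r⁴.
1.868 × 1.200⁴ = 1.868 × 2.07360 ≈ 3.8735

3.8735rem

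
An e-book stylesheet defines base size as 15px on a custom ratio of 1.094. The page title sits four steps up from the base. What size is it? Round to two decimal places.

Every step multiplies by the scale ratio.
15.0 × 1.094⁴ = 15.0 × 1.43242 ≈ 21.49

21.49px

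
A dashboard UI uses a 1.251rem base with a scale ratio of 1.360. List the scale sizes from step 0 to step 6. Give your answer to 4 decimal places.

1.2510rem, 1.7014rem, 2.3138rem, 3.1468rem, 4.2797rem, 5.8204rem, 7.9157rem

Step 0: 1.251rem
Step 1: 1.251 × 1.360 = 1.7014
Step 2: 1.251 × 1.360² = 2.3138
Step 3: 1.251 × 1.360³ = 3.1468
Step 4: 1.251 × 1.360⁴ = 4.2797
Step 5: 1.251 × 1.360⁵ = 5.8204
Step 6: 1.251 × 1.360⁶ = 7.9157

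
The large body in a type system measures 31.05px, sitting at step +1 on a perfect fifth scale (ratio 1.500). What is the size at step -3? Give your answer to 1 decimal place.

31.05 ÷ 1.500⁴ = 31.05 ÷ 5.06250 ≈ 6.133

6.1px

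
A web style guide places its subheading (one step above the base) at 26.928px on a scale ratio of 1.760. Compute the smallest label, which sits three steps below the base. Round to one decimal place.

Moving from step +1 to step -3 is 4 steps down, so divide by r⁴.
26.928 ÷ 1.760⁴ = 26.928 ÷ 9.59513 ≈ 2.806

2.8px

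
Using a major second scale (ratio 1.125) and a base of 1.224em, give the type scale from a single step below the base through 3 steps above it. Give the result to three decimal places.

Step -1: 1.224 ÷ 1.125 = 1.088
Step 0: 1.224em
Step 1: 1.224 × 1.125 = 1.377
Step 2: 1.224 × 1.125² = 1.549
Step 3: 1.224 × 1.125³ = 1.743

1.088em, 1.224em, 1.377em, 1.549em, 1.743em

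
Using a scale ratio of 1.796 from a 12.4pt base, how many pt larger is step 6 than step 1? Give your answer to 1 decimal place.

Step 1: 12.4 × 1.796 = 22.270pt
Step 6: 12.4 × 1.796⁶ = 416.159pt
Difference: 416.159 − 22.270 = 393.889pt

393.9pt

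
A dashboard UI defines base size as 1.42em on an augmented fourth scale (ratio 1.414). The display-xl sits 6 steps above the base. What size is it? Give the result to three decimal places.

11.350em

1.42 × 1.414⁶ = 1.42 × 7.99275 ≈ 11.350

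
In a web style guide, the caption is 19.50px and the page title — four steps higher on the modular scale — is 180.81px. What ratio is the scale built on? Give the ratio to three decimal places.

r⁴ = 180.81 / 19.50, so r = (180.81/19.50)^(1/4).
r = 9.2723^(1/4) ≈ 1.7450

1.745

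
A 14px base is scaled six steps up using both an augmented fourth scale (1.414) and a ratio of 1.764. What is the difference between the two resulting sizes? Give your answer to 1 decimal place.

309.9px

Augmented fourth: 14.0 × 1.414⁶ = 111.899px
At 1.764: 14.0 × 1.764⁶ = 421.813px
Difference: 421.813 − 111.899 = 309.914px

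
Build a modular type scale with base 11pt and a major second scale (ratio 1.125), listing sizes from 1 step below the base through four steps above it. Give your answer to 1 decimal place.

Step -1: 11.0 ÷ 1.125 = 9.8
Step 0: 11pt
Step 1: 11.0 × 1.125 = 12.4
Step 2: 11.0 × 1.125² = 13.9
Step 3: 11.0 × 1.125³ = 15.7
Step 4: 11.0 × 1.125⁴ = 17.6

9.8pt, 11.0pt, 12.4pt, 13.9pt, 15.7pt, 17.6pt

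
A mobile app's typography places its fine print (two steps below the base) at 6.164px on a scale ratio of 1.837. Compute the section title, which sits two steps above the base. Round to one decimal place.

70.2px

Moving from step -2 to step +2 is 4 steps up, so multiply by r⁴.
6.164 × 1.837⁴ = 6.164 × 11.38772 ≈ 70.194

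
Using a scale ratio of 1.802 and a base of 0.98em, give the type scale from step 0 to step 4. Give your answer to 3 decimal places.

0.980em, 1.766em, 3.182em, 5.734em, 10.333em

Step 0: 0.98em
Step 1: 0.98 × 1.802 = 1.766
Step 2: 0.98 × 1.802² = 3.182
Step 3: 0.98 × 1.802³ = 5.734
Step 4: 0.98 × 1.802⁴ = 10.333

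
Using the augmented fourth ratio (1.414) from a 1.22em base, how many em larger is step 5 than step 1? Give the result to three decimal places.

Step 1: 1.22 × 1.414 = 1.72508em
Step 5: 1.22 × 1.414⁵ = 6.89615em
Difference: 6.89615 − 1.72508 = 5.17107em

5.171em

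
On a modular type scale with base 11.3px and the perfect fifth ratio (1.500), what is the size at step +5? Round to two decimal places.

85.81px

11.3 × 1.500⁵ = 11.3 × 7.59375 ≈ 85.81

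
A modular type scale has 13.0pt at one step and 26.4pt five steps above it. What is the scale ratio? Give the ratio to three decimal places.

r⁵ = 26.4 / 13.0, so r = (26.4/13.0)^(1/5).
r = 2.0308^(1/5) ≈ 1.1522

1.152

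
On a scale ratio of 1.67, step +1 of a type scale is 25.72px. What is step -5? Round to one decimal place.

The gap is -5 − (1) = -6 steps, so the factor is 1.67^-6.
25.72 ÷ 1.67⁶ = 25.72 ÷ 21.69196 ≈ 1.186

1.2px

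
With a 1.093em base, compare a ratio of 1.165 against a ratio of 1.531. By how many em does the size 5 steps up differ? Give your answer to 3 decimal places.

6.848em

At 1.165: 1.093 × 1.165⁵ = 2.34558em
At 1.531: 1.093 × 1.531⁵ = 9.19382em
Difference: 9.19382 − 2.34558 = 6.84824em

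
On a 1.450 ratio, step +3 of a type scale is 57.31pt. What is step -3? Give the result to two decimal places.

6.17pt

57.31 ÷ 1.450⁶ = 57.31 ÷ 9.29411 ≈ 6.166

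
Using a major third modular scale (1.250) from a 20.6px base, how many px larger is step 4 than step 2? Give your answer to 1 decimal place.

18.1px

Step 2: 20.6 × 1.250² = 32.188px
Step 4: 20.6 × 1.250⁴ = 50.293px
Difference: 50.293 − 32.188 = 18.105px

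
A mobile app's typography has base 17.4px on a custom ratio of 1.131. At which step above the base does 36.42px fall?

6

1.131ⁿ = 36.42 / 17.4 = 2.0931
n = ln(2.0931) / ln(1.131) = 0.7386 / 0.1231 ≈ 6.00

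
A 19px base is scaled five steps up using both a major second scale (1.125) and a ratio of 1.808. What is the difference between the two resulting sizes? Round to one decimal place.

Major second: 19.0 × 1.125⁵ = 34.239px
At 1.808: 19.0 × 1.808⁵ = 367.067px
Difference: 367.067 − 34.239 = 332.828px

332.8px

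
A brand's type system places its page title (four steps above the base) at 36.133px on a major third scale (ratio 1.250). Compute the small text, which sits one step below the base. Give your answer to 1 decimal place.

11.8px

Moving from step +4 to step -1 is 5 steps down, so divide by r⁵.
36.133 ÷ 1.250⁵ = 36.133 ÷ 3.05176 ≈ 11.840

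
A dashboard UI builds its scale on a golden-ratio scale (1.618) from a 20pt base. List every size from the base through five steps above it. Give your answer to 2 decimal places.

20.00pt, 32.36pt, 52.36pt, 84.72pt, 137.07pt, 221.78pt

Step 0: 20pt
Step 1: 20.0 × 1.618 = 32.36
Step 2: 20.0 × 1.618² = 52.36
Step 3: 20.0 × 1.618³ = 84.72
Step 4: 20.0 × 1.618⁴ = 137.07
Step 5: 20.0 × 1.618⁵ = 221.78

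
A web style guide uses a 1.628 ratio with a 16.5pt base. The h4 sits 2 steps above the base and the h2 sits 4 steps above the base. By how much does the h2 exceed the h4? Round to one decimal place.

Step 2: 16.5 × 1.628² = 43.731pt
Step 4: 16.5 × 1.628⁴ = 115.905pt
Difference: 115.905 − 43.731 = 72.174pt

72.2pt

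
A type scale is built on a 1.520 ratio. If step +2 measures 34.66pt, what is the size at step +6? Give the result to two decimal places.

34.66 × 1.520⁴ = 34.66 × 5.33795 ≈ 185.013

185.01pt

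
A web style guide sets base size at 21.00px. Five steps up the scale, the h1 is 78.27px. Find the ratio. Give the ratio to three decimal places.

1.301

r⁵ = 78.27 / 21.00, so r = (78.27/21.00)^(1/5).
r = 3.7271^(1/5) ≈ 1.3010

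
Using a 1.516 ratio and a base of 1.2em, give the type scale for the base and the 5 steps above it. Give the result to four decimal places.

Step 0: 1.2em
Step 1: 1.2 × 1.516 = 1.8192
Step 2: 1.2 × 1.516² = 2.7579
Step 3: 1.2 × 1.516³ = 4.1810
Step 4: 1.2 × 1.516⁴ = 6.3384
Step 5: 1.2 × 1.516⁵ = 9.6090

1.2000em, 1.8192em, 2.7579em, 4.1810em, 6.3384em, 9.6090em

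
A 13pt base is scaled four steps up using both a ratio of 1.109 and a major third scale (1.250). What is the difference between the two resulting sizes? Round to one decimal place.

At 1.109: 13.0 × 1.109⁴ = 19.664pt
Major third: 13.0 × 1.250⁴ = 31.738pt
Difference: 31.738 − 19.664 = 12.074pt

12.1pt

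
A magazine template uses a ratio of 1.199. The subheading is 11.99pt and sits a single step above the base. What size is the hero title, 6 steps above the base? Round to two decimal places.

29.71pt

The gap is 6 − (1) = 5 steps, so the factor is 1.199^5.
11.99 × 1.199⁵ = 11.99 × 2.47797 ≈ 29.711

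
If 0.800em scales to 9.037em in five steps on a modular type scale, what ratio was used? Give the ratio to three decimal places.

1.624

r⁵ = 9.037 / 0.800, so r = (9.037/0.800)^(1/5).
r = 11.2963^(1/5) ≈ 1.6240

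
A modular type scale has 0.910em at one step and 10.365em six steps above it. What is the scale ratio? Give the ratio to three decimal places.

The ratio satisfies 0.910 × r⁶ = 10.365, so r = (10.365 / 0.910)^(1/6).
r = 11.3901^(1/6) ≈ 1.5000

1.500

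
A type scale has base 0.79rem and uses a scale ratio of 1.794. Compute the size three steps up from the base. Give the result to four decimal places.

0.79 × 1.794³ = 0.79 × 5.77387 ≈ 4.5614

4.5614rem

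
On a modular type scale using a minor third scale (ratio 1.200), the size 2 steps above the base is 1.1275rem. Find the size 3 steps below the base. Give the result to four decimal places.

0.4531rem

1.1275 ÷ 1.200⁵ = 1.1275 ÷ 2.48832 ≈ 0.4531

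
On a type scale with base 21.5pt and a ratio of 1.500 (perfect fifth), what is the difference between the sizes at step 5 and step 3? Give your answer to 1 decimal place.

90.7pt

Step 3: 21.5 × 1.500³ = 72.562pt
Step 5: 21.5 × 1.500⁵ = 163.266pt
Difference: 163.266 − 72.562 = 90.704pt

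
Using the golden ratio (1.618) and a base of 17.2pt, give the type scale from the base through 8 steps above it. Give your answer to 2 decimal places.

17.20pt, 27.83pt, 45.03pt, 72.86pt, 117.88pt, 190.73pt, 308.60pt, 499.32pt, 807.90pt

Step 0: 17.2pt
Step 1: 17.2 × 1.618 = 27.83
Step 2: 17.2 × 1.618² = 45.03
Step 3: 17.2 × 1.618³ = 72.86
Step 4: 17.2 × 1.618⁴ = 117.88
Step 5: 17.2 × 1.618⁵ = 190.73
Step 6: 17.2 × 1.618⁶ = 308.60
Step 7: 17.2 × 1.618⁷ = 499.32
Step 8: 17.2 × 1.618⁸ = 807.90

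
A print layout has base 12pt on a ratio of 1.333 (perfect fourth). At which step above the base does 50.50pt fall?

5

1.333ⁿ = 50.50 / 12 = 4.2083
n = ln(4.2083) / ln(1.333) = 1.4371 / 0.2874 ≈ 5.00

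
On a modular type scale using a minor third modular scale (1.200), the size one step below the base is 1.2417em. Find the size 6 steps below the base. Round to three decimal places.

Moving from step -1 to step -6 is 5 steps down, so divide by r⁵.
1.2417 ÷ 1.200⁵ = 1.2417 ÷ 2.48832 ≈ 0.499

0.499em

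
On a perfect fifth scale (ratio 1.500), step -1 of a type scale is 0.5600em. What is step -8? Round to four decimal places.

0.0328em

0.5600 ÷ 1.500⁷ = 0.5600 ÷ 17.08594 ≈ 0.0328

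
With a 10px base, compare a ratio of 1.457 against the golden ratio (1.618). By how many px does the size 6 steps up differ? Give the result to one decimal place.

At 1.457: 10.0 × 1.457⁶ = 95.666px
Golden ratio: 10.0 × 1.618⁶ = 179.420px
Difference: 179.420 − 95.666 = 83.754px

83.8px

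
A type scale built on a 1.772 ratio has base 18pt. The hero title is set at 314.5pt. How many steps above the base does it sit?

1.772ⁿ = 314.5 / 18 = 17.4722
n = ln(17.4722) / ln(1.772) = 2.8606 / 0.5721 ≈ 5.00

5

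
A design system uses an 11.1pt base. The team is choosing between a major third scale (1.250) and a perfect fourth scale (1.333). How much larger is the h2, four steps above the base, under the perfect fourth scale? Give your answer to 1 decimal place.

Major third: 11.1 × 1.250⁴ = 27.100pt
Perfect fourth: 11.1 × 1.333⁴ = 35.046pt
Difference: 35.046 − 27.100 = 7.946pt

7.9pt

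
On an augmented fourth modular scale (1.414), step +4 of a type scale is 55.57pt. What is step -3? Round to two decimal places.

4.92pt

Moving from step +4 to step -3 is 7 steps down, so divide by r⁷.
55.57 ÷ 1.414⁷ = 55.57 ÷ 11.30175 ≈ 4.917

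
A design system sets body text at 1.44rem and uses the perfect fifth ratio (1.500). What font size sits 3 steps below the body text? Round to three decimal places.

1.44 ÷ 1.500³ = 1.44 ÷ 3.37500 ≈ 0.427

0.427rem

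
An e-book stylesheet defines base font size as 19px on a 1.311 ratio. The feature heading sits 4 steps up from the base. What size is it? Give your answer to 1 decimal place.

Every step multiplies by the scale ratio.
19.0 × 1.311⁴ = 19.0 × 2.95400 ≈ 56.13

56.1px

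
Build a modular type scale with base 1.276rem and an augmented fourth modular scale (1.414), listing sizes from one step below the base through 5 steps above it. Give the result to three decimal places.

Step -1: 1.276 ÷ 1.414 = 0.902
Step 0: 1.276rem
Step 1: 1.276 × 1.414 = 1.804
Step 2: 1.276 × 1.414² = 2.551
Step 3: 1.276 × 1.414³ = 3.607
Step 4: 1.276 × 1.414⁴ = 5.101
Step 5: 1.276 × 1.414⁵ = 7.213

0.902rem, 1.276rem, 1.804rem, 2.551rem, 3.607rem, 5.101rem, 7.213rem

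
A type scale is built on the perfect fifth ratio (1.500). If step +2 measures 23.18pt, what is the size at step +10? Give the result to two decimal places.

23.18 × 1.500⁸ = 23.18 × 25.62891 ≈ 594.078

594.08pt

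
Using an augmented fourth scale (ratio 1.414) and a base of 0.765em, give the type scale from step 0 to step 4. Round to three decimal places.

0.765em, 1.082em, 1.530em, 2.163em, 3.058em

Step 0: 0.765em
Step 1: 0.765 × 1.414 = 1.082
Step 2: 0.765 × 1.414² = 1.530
Step 3: 0.765 × 1.414³ = 2.163
Step 4: 0.765 × 1.414⁴ = 3.058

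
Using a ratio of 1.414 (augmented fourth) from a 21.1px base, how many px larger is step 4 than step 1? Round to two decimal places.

54.51px

Step 1: 21.1 × 1.414 = 29.8354px
Step 4: 21.1 × 1.414⁴ = 84.3490px
Difference: 84.3490 − 29.8354 = 54.5136px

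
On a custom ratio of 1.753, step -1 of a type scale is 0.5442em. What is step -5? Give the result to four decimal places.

0.0576em

0.5442 ÷ 1.753⁴ = 0.5442 ÷ 9.44338 ≈ 0.0576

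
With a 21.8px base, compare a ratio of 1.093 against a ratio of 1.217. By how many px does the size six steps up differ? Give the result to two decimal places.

At 1.093: 21.8 × 1.093⁶ = 37.1687px
At 1.217: 21.8 × 1.217⁶ = 70.8272px
Difference: 70.8272 − 37.1687 = 33.6585px

33.66px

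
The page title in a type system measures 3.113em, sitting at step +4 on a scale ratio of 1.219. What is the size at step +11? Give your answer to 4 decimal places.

The gap is 11 − (4) = 7 steps, so the factor is 1.219^7.
3.113 × 1.219⁷ = 3.113 × 3.99969 ≈ 12.4510

12.4510em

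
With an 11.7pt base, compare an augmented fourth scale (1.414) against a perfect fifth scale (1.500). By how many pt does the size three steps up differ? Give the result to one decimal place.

6.4pt

Augmented fourth: 11.7 × 1.414³ = 33.078pt
Perfect fifth: 11.7 × 1.500³ = 39.487pt
Difference: 39.487 − 33.078 = 6.409pt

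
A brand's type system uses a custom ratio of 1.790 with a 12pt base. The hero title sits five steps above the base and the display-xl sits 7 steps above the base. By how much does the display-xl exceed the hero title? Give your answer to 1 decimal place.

Step 5: 12.0 × 1.790⁵ = 220.519pt
Step 7: 12.0 × 1.790⁷ = 706.566pt
Difference: 706.566 − 220.519 = 486.047pt

486.0pt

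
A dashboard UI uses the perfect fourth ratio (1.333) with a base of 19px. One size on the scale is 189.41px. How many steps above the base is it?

8

1.333ⁿ = 189.41 / 19 = 9.9689
n = ln(9.9689) / ln(1.333) = 2.2995 / 0.2874 ≈ 8.00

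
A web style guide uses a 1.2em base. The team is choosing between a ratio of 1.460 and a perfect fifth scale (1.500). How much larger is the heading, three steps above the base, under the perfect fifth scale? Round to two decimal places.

At 1.460: 1.2 × 1.460³ = 3.7346em
Perfect fifth: 1.2 × 1.500³ = 4.0500em
Difference: 4.0500 − 3.7346 = 0.3154em

0.32em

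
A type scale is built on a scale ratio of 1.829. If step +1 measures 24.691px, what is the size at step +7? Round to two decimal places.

The gap is 7 − (1) = 6 steps, so the factor is 1.829^6.
24.691 × 1.829⁶ = 24.691 × 37.43538 ≈ 924.317

924.32px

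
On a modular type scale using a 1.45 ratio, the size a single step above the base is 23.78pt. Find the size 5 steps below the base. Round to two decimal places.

23.78 ÷ 1.45⁶ = 23.78 ÷ 9.29411 ≈ 2.559

2.56pt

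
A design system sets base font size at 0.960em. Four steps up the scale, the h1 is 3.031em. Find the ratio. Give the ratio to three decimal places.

1.333

The ratio satisfies 0.960 × r⁴ = 3.031, so r = (3.031 / 0.960)^(1/4).
r = 3.1573^(1/4) ≈ 1.3330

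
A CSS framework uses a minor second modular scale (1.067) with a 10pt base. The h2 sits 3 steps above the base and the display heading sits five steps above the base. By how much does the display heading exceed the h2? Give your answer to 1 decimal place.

Step 3: 10.0 × 1.067³ = 12.148pt
Step 5: 10.0 × 1.067⁵ = 13.830pt
Difference: 13.830 − 12.148 = 1.682pt

1.7pt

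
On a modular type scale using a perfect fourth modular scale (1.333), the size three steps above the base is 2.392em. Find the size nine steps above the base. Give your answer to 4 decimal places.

2.392 × 1.333⁶ = 2.392 × 5.61023 ≈ 13.4197

13.4197em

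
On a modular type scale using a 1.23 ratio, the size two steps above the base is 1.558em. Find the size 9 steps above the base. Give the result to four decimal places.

6.6360em

Moving from step +2 to step +9 is 7 steps up, so multiply by r⁷.
1.558 × 1.23⁷ = 1.558 × 4.25928 ≈ 6.6360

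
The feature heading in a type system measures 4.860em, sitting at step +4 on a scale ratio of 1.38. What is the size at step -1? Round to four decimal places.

4.860 ÷ 1.38⁵ = 4.860 ÷ 5.00490 ≈ 0.9710

0.9710em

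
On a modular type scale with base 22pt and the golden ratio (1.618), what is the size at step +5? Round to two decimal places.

243.96pt

Each step on a modular scale multiplies by the ratio, so the size n steps from the base is base × ratioⁿ.
22.0 × 1.618⁵ = 22.0 × 11.08901 ≈ 243.96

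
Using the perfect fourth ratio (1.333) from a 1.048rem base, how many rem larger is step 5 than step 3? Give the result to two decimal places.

1.93rem

Step 3: 1.048 × 1.333³ = 2.4823rem
Step 5: 1.048 × 1.333⁵ = 4.4107rem
Difference: 4.4107 − 2.4823 = 1.9284rem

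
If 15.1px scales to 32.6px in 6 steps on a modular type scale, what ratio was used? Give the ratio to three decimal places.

The ratio satisfies 15.1 × r⁶ = 32.6, so r = (32.6 / 15.1)^(1/6).
r = 2.1589^(1/6) ≈ 1.1369

1.137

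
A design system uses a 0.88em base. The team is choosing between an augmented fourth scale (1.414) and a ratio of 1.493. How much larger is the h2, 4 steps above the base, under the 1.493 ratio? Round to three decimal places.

Augmented fourth: 0.88 × 1.414⁴ = 3.51787em
At 1.493: 0.88 × 1.493⁴ = 4.37242em
Difference: 4.37242 − 3.51787 = 0.85455em

0.855em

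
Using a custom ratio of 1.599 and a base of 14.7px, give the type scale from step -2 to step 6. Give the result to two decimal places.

5.75px, 9.19px, 14.70px, 23.51px, 37.58px, 60.10px, 96.10px, 153.66px, 245.70px

Step -2: 14.7 ÷ 1.599² = 5.75
Step -1: 14.7 ÷ 1.599 = 9.19
Step 0: 14.7px
Step 1: 14.7 × 1.599 = 23.51
Step 2: 14.7 × 1.599² = 37.58
Step 3: 14.7 × 1.599³ = 60.10
Step 4: 14.7 × 1.599⁴ = 96.10
Step 5: 14.7 × 1.599⁵ = 153.66
Step 6: 14.7 × 1.599⁶ = 245.70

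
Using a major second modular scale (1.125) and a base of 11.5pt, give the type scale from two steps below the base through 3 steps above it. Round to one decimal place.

Step -2: 11.5 ÷ 1.125² = 9.1
Step -1: 11.5 ÷ 1.125 = 10.2
Step 0: 11.5pt
Step 1: 11.5 × 1.125 = 12.9
Step 2: 11.5 × 1.125² = 14.6
Step 3: 11.5 × 1.125³ = 16.4

9.1pt, 10.2pt, 11.5pt, 12.9pt, 14.6pt, 16.4pt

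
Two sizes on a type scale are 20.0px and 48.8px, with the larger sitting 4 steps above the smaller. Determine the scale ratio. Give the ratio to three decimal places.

1.250

r⁴ = 48.8 / 20.0, so r = (48.8/20.0)^(1/4).
r = 2.4400^(1/4) ≈ 1.2498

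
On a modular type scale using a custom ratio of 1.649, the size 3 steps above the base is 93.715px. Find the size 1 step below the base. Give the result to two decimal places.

12.67px

93.715 ÷ 1.649⁴ = 93.715 ÷ 7.39405 ≈ 12.674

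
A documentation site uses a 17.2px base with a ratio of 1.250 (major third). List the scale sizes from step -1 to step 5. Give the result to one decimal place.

Step -1: 17.2 ÷ 1.250 = 13.8
Step 0: 17.2px
Step 1: 17.2 × 1.250 = 21.5
Step 2: 17.2 × 1.250² = 26.9
Step 3: 17.2 × 1.250³ = 33.6
Step 4: 17.2 × 1.250⁴ = 42.0
Step 5: 17.2 × 1.250⁵ = 52.5

13.8px, 17.2px, 21.5px, 26.9px, 33.6px, 42.0px, 52.5px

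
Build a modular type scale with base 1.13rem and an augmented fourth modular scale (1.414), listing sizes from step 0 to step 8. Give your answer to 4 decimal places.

Step 0: 1.13rem
Step 1: 1.13 × 1.414 = 1.5978
Step 2: 1.13 × 1.414² = 2.2593
Step 3: 1.13 × 1.414³ = 3.1947
Step 4: 1.13 × 1.414⁴ = 4.5173
Step 5: 1.13 × 1.414⁵ = 6.3874
Step 6: 1.13 × 1.414⁶ = 9.0318
Step 7: 1.13 × 1.414⁷ = 12.7710
Step 8: 1.13 × 1.414⁸ = 18.0582

1.1300rem, 1.5978rem, 2.2593rem, 3.1947rem, 4.5173rem, 6.3874rem, 9.0318rem, 12.7710rem, 18.0582rem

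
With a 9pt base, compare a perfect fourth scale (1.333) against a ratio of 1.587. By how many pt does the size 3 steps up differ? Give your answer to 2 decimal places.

14.66pt

Perfect fourth: 9.0 × 1.333³ = 21.3173pt
At 1.587: 9.0 × 1.587³ = 35.9727pt
Difference: 35.9727 − 21.3173 = 14.6554pt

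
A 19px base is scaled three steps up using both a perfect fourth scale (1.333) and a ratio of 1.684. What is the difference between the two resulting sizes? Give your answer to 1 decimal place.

45.7px

Perfect fourth: 19.0 × 1.333³ = 45.003px
At 1.684: 19.0 × 1.684³ = 90.736px
Difference: 90.736 − 45.003 = 45.733px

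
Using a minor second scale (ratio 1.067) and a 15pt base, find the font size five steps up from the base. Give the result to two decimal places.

20.74pt

Each step on a modular scale multiplies by the ratio, so the size n steps from the base is base × ratioⁿ.
15.0 × 1.067⁵ = 15.0 × 1.38300 ≈ 20.74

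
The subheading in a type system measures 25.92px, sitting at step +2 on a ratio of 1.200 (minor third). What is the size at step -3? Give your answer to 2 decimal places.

10.42px

Moving from step +2 to step -3 is 5 steps down, so divide by r⁵.
25.92 ÷ 1.200⁵ = 25.92 ÷ 2.48832 ≈ 10.417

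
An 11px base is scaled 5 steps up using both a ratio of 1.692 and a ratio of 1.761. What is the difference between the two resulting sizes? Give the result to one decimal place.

33.7px

At 1.692: 11.0 × 1.692⁵ = 152.544px
At 1.761: 11.0 × 1.761⁵ = 186.290px
Difference: 186.290 − 152.544 = 33.746px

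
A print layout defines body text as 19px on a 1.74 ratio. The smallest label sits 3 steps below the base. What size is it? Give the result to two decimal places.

3.61px

Every step multiplies by the scale ratio.
19.0 ÷ 1.74³ = 19.0 ÷ 5.26802 ≈ 3.61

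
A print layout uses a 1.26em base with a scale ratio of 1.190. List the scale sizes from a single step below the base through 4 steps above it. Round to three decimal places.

1.059em, 1.260em, 1.499em, 1.784em, 2.123em, 2.527em

Step -1: 1.26 ÷ 1.190 = 1.059
Step 0: 1.26em
Step 1: 1.26 × 1.190 = 1.499
Step 2: 1.26 × 1.190² = 1.784
Step 3: 1.26 × 1.190³ = 2.123
Step 4: 1.26 × 1.190⁴ = 2.527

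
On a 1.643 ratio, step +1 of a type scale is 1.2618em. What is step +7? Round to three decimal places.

24.821em

Moving from step +1 to step +7 is 6 steps up, so multiply by r⁶.
1.2618 × 1.643⁶ = 1.2618 × 19.67095 ≈ 24.821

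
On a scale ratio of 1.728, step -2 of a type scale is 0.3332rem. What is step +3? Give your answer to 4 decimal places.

0.3332 × 1.728⁵ = 0.3332 × 15.40702 ≈ 5.1336

5.1336rem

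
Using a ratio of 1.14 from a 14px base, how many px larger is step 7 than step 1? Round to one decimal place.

19.1px

Step 1: 14.0 × 1.14 = 15.960px
Step 7: 14.0 × 1.14⁷ = 35.032px
Difference: 35.032 − 15.960 = 19.072px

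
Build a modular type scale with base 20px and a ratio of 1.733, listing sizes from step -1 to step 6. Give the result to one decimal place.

Step -1: 20.0 ÷ 1.733 = 11.5
Step 0: 20px
Step 1: 20.0 × 1.733 = 34.7
Step 2: 20.0 × 1.733² = 60.1
Step 3: 20.0 × 1.733³ = 104.1
Step 4: 20.0 × 1.733⁴ = 180.4
Step 5: 20.0 × 1.733⁵ = 312.6
Step 6: 20.0 × 1.733⁶ = 541.8

11.5px, 20.0px, 34.7px, 60.1px, 104.1px, 180.4px, 312.6px, 541.8px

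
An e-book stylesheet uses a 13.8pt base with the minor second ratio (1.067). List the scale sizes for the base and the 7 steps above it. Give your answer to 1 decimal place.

13.8pt, 14.7pt, 15.7pt, 16.8pt, 17.9pt, 19.1pt, 20.4pt, 21.7pt

Step 0: 13.8pt
Step 1: 13.8 × 1.067 = 14.7
Step 2: 13.8 × 1.067² = 15.7
Step 3: 13.8 × 1.067³ = 16.8
Step 4: 13.8 × 1.067⁴ = 17.9
Step 5: 13.8 × 1.067⁵ = 19.1
Step 6: 13.8 × 1.067⁶ = 20.4
Step 7: 13.8 × 1.067⁷ = 21.7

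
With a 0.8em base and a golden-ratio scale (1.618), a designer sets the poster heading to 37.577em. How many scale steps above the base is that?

1.618ⁿ = 37.577 / 0.8 = 46.9712
n = ln(46.9712) / ln(1.618) = 3.8495 / 0.4812 ≈ 8.00

8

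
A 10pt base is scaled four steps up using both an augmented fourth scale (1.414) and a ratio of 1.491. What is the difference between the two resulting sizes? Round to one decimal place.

Augmented fourth: 10.0 × 1.414⁴ = 39.976pt
At 1.491: 10.0 × 1.491⁴ = 49.421pt
Difference: 49.421 − 39.976 = 9.445pt

9.4pt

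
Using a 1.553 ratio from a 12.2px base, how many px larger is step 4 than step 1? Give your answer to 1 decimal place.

Step 1: 12.2 × 1.553 = 18.947px
Step 4: 12.2 × 1.553⁴ = 70.965px
Difference: 70.965 − 18.947 = 52.018px

52.0px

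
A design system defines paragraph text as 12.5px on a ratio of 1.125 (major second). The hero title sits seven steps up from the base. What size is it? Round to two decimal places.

28.51px

12.5 × 1.125⁷ = 12.5 × 2.28070 ≈ 28.51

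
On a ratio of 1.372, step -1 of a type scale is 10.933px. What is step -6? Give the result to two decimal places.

2.25px

10.933 ÷ 1.372⁵ = 10.933 ÷ 4.86150 ≈ 2.249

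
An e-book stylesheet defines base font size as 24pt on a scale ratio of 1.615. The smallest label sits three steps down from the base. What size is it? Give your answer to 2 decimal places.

5.70pt

24.0 ÷ 1.615³ = 24.0 ÷ 4.21228 ≈ 5.70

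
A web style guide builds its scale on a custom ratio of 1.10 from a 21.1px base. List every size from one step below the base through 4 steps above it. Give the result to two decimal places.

Step -1: 21.1 ÷ 1.10 = 19.18
Step 0: 21.1px
Step 1: 21.1 × 1.10 = 23.21
Step 2: 21.1 × 1.10² = 25.53
Step 3: 21.1 × 1.10³ = 28.08
Step 4: 21.1 × 1.10⁴ = 30.89

19.18px, 21.10px, 23.21px, 25.53px, 28.08px, 30.89px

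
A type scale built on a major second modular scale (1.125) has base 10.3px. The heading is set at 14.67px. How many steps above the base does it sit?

1.125ⁿ = 14.67 / 10.3 = 1.4243
n = ln(1.4243) / ln(1.125) = 0.3537 / 0.1178 ≈ 3.00

3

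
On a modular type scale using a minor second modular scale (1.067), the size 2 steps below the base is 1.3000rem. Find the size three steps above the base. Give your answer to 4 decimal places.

1.3000 × 1.067⁵ = 1.3000 × 1.38300 ≈ 1.7979

1.7979rem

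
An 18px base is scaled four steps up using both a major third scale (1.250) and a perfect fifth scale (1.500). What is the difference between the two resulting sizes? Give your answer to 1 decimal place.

47.2px

Major third: 18.0 × 1.250⁴ = 43.945px
Perfect fifth: 18.0 × 1.500⁴ = 91.125px
Difference: 91.125 − 43.945 = 47.180px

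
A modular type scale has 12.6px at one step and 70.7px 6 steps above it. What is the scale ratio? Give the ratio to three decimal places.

r⁶ = 70.7 / 12.6, so r = (70.7/12.6)^(1/6).
r = 5.6111^(1/6) ≈ 1.3330

1.333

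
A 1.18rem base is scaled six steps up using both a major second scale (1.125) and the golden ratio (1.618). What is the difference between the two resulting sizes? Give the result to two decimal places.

Major second: 1.18 × 1.125⁶ = 2.3922rem
Golden ratio: 1.18 × 1.618⁶ = 21.1716rem
Difference: 21.1716 − 2.3922 = 18.7794rem

18.78rem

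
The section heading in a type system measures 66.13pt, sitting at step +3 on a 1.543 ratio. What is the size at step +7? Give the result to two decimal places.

Moving from step +3 to step +7 is 4 steps up, so multiply by r⁴.
66.13 × 1.543⁴ = 66.13 × 5.66844 ≈ 374.854

374.85pt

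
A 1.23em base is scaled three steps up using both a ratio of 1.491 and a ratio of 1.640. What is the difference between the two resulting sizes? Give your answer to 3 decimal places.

At 1.491: 1.23 × 1.491³ = 4.07697em
At 1.640: 1.23 × 1.640³ = 5.42546em
Difference: 5.42546 − 4.07697 = 1.34849em

1.348em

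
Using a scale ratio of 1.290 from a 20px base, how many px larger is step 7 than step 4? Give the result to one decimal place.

63.5px

Step 4: 20.0 × 1.290⁴ = 55.385px
Step 7: 20.0 × 1.290⁷ = 118.893px
Difference: 118.893 − 55.385 = 63.508px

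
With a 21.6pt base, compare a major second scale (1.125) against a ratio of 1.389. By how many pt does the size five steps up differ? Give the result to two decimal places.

72.75pt

Major second: 21.6 × 1.125⁵ = 38.9239pt
At 1.389: 21.6 × 1.389⁵ = 111.6773pt
Difference: 111.6773 − 38.9239 = 72.7534pt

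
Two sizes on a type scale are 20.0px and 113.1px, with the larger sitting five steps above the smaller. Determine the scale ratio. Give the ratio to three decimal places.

The ratio satisfies 20.0 × r⁵ = 113.1, so r = (113.1 / 20.0)^(1/5).
r = 5.6550^(1/5) ≈ 1.4141

1.414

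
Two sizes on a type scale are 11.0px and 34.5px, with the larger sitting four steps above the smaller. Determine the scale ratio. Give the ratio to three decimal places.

r⁴ = 34.5 / 11.0, so r = (34.5/11.0)^(1/4).
r = 3.1364^(1/4) ≈ 1.3308

1.331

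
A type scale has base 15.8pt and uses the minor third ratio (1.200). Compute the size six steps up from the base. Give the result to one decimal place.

47.2pt

15.8 × 1.200⁶ = 15.8 × 2.98598 ≈ 47.18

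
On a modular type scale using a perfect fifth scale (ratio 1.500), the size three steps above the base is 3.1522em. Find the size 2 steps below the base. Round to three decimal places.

3.1522 ÷ 1.500⁵ = 3.1522 ÷ 7.59375 ≈ 0.415

0.415em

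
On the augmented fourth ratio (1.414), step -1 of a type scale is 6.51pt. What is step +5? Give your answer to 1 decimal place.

52.0pt

6.51 × 1.414⁶ = 6.51 × 7.99275 ≈ 52.033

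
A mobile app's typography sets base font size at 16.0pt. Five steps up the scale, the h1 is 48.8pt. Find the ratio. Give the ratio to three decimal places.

1.250

The ratio satisfies 16.0 × r⁵ = 48.8, so r = (48.8 / 16.0)^(1/5).
r = 3.0500^(1/5) ≈ 1.2499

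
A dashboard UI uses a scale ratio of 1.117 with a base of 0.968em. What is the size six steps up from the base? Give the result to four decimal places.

1.8802em

0.968 × 1.117⁶ = 0.968 × 1.94231 ≈ 1.8802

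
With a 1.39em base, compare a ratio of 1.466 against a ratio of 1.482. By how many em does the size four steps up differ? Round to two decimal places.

At 1.466: 1.39 × 1.466⁴ = 6.4202em
At 1.482: 1.39 × 1.482⁴ = 6.7051em
Difference: 6.7051 − 6.4202 = 0.2849em

0.28em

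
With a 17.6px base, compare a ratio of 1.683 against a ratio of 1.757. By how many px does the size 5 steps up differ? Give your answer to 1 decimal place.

57.0px

At 1.683: 17.6 × 1.683⁵ = 237.647px
At 1.757: 17.6 × 1.757⁵ = 294.694px
Difference: 294.694 − 237.647 = 57.047px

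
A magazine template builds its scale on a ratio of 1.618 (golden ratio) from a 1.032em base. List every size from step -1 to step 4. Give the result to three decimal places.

0.638em, 1.032em, 1.670em, 2.702em, 4.371em, 7.073em

Step -1: 1.032 ÷ 1.618 = 0.638
Step 0: 1.032em
Step 1: 1.032 × 1.618 = 1.670
Step 2: 1.032 × 1.618² = 2.702
Step 3: 1.032 × 1.618³ = 4.371
Step 4: 1.032 × 1.618⁴ = 7.073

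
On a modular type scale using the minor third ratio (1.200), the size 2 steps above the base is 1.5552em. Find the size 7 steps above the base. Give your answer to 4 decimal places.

3.8698em

The gap is 7 − (2) = 5 steps, so the factor is 1.200^5.
1.5552 × 1.200⁵ = 1.5552 × 2.48832 ≈ 3.8698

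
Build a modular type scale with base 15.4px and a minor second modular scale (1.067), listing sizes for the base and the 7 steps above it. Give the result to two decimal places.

Step 0: 15.4px
Step 1: 15.4 × 1.067 = 16.43
Step 2: 15.4 × 1.067² = 17.53
Step 3: 15.4 × 1.067³ = 18.71
Step 4: 15.4 × 1.067⁴ = 19.96
Step 5: 15.4 × 1.067⁵ = 21.30
Step 6: 15.4 × 1.067⁶ = 22.73
Step 7: 15.4 × 1.067⁷ = 24.25

15.40px, 16.43px, 17.53px, 18.71px, 19.96px, 21.30px, 22.73px, 24.25px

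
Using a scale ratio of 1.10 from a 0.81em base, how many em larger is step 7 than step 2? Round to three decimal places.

Step 2: 0.81 × 1.10² = 0.98010em
Step 7: 0.81 × 1.10⁷ = 1.57846em
Difference: 1.57846 − 0.98010 = 0.59836em

0.598em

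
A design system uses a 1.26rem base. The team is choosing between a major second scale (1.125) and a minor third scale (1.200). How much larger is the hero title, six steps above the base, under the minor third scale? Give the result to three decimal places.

1.208rem

Major second: 1.26 × 1.125⁶ = 2.55438rem
Minor third: 1.26 × 1.200⁶ = 3.76234rem
Difference: 3.76234 − 2.55438 = 1.20796rem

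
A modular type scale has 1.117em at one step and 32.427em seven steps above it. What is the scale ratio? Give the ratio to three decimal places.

r⁷ = 32.427 / 1.117, so r = (32.427/1.117)^(1/7).
r = 29.0304^(1/7) ≈ 1.6180

1.618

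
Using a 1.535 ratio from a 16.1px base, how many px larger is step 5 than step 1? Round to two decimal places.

Step 1: 16.1 × 1.535 = 24.7135px
Step 5: 16.1 × 1.535⁵ = 137.2043px
Difference: 137.2043 − 24.7135 = 112.4908px

112.49px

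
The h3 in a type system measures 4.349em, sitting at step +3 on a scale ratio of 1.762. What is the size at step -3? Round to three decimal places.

4.349 ÷ 1.762⁶ = 4.349 ÷ 29.92509 ≈ 0.145

0.145em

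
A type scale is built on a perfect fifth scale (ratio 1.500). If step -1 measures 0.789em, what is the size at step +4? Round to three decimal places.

5.991em

Moving from step -1 to step +4 is 5 steps up, so multiply by r⁵.
0.789 × 1.500⁵ = 0.789 × 7.59375 ≈ 5.991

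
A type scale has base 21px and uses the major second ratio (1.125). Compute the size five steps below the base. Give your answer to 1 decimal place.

11.7px

21.0 ÷ 1.125⁵ = 21.0 ÷ 1.80203 ≈ 11.65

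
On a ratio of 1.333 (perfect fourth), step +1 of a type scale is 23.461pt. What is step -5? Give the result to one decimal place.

4.2pt

23.461 ÷ 1.333⁶ = 23.461 ÷ 5.61023 ≈ 4.182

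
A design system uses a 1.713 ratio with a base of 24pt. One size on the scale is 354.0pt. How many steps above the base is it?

5

1.713ⁿ = 354.0 / 24 = 14.7500
n = ln(14.7500) / ln(1.713) = 2.6912 / 0.5382 ≈ 5.00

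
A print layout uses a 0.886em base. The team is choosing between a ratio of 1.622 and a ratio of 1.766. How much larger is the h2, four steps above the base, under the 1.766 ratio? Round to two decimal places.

2.49em

At 1.622: 0.886 × 1.622⁴ = 6.1325em
At 1.766: 0.886 × 1.766⁴ = 8.6178em
Difference: 8.6178 − 6.1325 = 2.4853em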